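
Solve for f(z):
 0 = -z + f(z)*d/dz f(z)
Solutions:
 f(z) = -sqrt(C1 + z^2)
 f(z) = sqrt(C1 + z^2)


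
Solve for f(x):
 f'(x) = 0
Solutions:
 f(x) = C1


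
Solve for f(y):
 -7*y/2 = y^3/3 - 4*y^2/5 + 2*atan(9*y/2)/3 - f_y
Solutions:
 f(y) = C1 + y^4/12 - 4*y^3/15 + 7*y^2/4 + 2*y*atan(9*y/2)/3 - 2*log(81*y^2 + 4)/27


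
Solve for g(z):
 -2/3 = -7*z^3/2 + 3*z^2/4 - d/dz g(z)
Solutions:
 g(z) = C1 - 7*z^4/8 + z^3/4 + 2*z/3


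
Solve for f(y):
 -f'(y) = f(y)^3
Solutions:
 f(y) = -sqrt(2)*sqrt(-1/(C1 - y))/2
 f(y) = sqrt(2)*sqrt(-1/(C1 - y))/2


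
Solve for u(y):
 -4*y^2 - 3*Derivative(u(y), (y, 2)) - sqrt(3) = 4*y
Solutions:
 u(y) = C1 + C2*y - y^4/9 - 2*y^3/9 - sqrt(3)*y^2/6


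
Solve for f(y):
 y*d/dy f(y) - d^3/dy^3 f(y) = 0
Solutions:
 f(y) = C1 + Integral(C2*airyai(y) + C3*airybi(y), y)


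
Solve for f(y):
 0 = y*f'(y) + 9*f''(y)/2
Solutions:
 f(y) = C1 + C2*erf(y/3)


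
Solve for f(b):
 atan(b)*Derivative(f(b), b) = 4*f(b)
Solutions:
 f(b) = C1*exp(4*Integral(1/atan(b), b))


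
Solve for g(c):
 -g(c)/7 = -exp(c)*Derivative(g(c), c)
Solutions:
 g(c) = C1*exp(-exp(-c)/7)


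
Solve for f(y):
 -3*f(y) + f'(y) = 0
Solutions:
 f(y) = C1*exp(3*y)


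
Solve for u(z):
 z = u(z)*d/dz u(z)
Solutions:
 u(z) = -sqrt(C1 + z^2)
 u(z) = sqrt(C1 + z^2)


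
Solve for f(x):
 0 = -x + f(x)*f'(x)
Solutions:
 f(x) = -sqrt(C1 + x^2)
 f(x) = sqrt(C1 + x^2)


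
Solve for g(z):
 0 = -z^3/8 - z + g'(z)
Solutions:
 g(z) = C1 + z^4/32 + z^2/2


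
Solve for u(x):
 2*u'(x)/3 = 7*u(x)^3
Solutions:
 u(x) = -sqrt(-1/(C1 + 21*x))
 u(x) = sqrt(-1/(C1 + 21*x))


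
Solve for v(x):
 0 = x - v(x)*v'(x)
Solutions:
 v(x) = -sqrt(C1 + x^2)
 v(x) = sqrt(C1 + x^2)


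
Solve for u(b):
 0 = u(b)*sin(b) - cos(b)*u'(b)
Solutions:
 u(b) = C1/cos(b)


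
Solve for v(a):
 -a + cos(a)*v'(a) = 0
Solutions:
 v(a) = C1 + Integral(a/cos(a), a)


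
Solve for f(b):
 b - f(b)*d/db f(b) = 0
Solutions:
 f(b) = -sqrt(C1 + b^2)
 f(b) = sqrt(C1 + b^2)


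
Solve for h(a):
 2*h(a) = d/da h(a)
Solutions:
 h(a) = C1*exp(2*a)


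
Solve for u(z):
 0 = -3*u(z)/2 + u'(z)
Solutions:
 u(z) = C1*exp(3*z/2)


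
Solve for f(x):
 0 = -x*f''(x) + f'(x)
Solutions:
 f(x) = C1 + C2*x^2


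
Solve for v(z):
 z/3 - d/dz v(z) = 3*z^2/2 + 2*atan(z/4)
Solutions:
 v(z) = C1 - z^3/2 + z^2/6 - 2*z*atan(z/4) + 4*log(z^2 + 16)


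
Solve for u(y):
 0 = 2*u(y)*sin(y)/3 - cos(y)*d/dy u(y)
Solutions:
 u(y) = C1/cos(y)^(2/3)


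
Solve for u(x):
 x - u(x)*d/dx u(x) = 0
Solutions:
 u(x) = -sqrt(C1 + x^2)
 u(x) = sqrt(C1 + x^2)


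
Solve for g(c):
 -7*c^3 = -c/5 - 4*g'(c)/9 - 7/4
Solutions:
 g(c) = C1 + 63*c^4/16 - 9*c^2/40 - 63*c/16


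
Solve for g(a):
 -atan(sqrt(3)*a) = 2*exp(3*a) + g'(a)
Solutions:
 g(a) = C1 - a*atan(sqrt(3)*a) - 2*exp(3*a)/3 + sqrt(3)*log(3*a^2 + 1)/6


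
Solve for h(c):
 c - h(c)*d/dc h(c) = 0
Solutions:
 h(c) = -sqrt(C1 + c^2)
 h(c) = sqrt(C1 + c^2)


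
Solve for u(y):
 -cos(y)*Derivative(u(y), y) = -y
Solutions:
 u(y) = C1 + Integral(y/cos(y), y)


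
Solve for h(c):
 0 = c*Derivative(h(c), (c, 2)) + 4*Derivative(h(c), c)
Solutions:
 h(c) = C1 + C2/c^3


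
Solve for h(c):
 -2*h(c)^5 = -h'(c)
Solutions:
 h(c) = -(-1/(C1 + 8*c))^(1/4)
 h(c) = (-1/(C1 + 8*c))^(1/4)
 h(c) = -I*(-1/(C1 + 8*c))^(1/4)
 h(c) = I*(-1/(C1 + 8*c))^(1/4)


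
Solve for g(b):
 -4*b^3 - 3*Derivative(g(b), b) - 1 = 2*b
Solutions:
 g(b) = C1 - b^4/3 - b^2/3 - b/3


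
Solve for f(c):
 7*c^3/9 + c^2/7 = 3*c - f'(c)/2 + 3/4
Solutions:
 f(c) = C1 - 7*c^4/18 - 2*c^3/21 + 3*c^2 + 3*c/2


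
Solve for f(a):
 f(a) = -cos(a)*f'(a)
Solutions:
 f(a) = C1*sqrt(sin(a) - 1)/sqrt(sin(a) + 1)


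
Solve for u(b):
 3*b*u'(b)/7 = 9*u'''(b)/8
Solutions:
 u(b) = C1 + Integral(C2*airyai(2*21^(2/3)*b/21) + C3*airybi(2*21^(2/3)*b/21), b)


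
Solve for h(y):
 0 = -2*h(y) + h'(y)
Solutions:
 h(y) = C1*exp(2*y)


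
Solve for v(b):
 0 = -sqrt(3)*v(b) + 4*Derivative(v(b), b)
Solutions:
 v(b) = C1*exp(sqrt(3)*b/4)


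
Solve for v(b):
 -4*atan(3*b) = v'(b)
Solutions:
 v(b) = C1 - 4*b*atan(3*b) + 2*log(9*b^2 + 1)/3


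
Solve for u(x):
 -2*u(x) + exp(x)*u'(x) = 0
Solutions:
 u(x) = C1*exp(-2*exp(-x))


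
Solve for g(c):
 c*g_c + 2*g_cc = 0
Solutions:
 g(c) = C1 + C2*erf(c/2)


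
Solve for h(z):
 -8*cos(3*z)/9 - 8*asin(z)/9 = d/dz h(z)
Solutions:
 h(z) = C1 - 8*z*asin(z)/9 - 8*sqrt(1 - z^2)/9 - 8*sin(3*z)/27


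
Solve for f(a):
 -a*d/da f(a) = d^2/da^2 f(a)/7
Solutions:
 f(a) = C1 + C2*erf(sqrt(14)*a/2)


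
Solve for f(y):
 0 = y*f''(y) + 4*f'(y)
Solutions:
 f(y) = C1 + C2/y^3


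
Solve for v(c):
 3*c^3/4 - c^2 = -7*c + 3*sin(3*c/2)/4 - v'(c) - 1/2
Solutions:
 v(c) = C1 - 3*c^4/16 + c^3/3 - 7*c^2/2 - c/2 - cos(3*c/2)/2


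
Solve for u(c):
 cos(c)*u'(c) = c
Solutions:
 u(c) = C1 + Integral(c/cos(c), c)


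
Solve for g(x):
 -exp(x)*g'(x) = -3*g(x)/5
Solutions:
 g(x) = C1*exp(-3*exp(-x)/5)


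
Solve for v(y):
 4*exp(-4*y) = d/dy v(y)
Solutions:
 v(y) = C1 - exp(-4*y)


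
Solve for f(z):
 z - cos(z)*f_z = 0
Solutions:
 f(z) = C1 + Integral(z/cos(z), z)


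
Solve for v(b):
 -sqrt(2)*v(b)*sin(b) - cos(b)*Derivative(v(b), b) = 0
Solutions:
 v(b) = C1*cos(b)^(sqrt(2))


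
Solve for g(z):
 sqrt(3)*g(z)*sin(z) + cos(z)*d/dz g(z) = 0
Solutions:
 g(z) = C1*cos(z)^(sqrt(3))


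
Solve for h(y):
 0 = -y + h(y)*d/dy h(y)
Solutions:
 h(y) = -sqrt(C1 + y^2)
 h(y) = sqrt(C1 + y^2)


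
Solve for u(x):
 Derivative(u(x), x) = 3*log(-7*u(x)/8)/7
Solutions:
 -7*Integral(1/(log(-_y) - 3*log(2) + log(7)), (_y, u(x)))/3 = C1 - x


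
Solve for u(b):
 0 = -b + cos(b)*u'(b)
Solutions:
 u(b) = C1 + Integral(b/cos(b), b)


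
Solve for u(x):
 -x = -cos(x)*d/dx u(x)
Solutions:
 u(x) = C1 + Integral(x/cos(x), x)


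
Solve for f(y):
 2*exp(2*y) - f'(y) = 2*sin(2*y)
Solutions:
 f(y) = C1 + exp(2*y) + cos(2*y)


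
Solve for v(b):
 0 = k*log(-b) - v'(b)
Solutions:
 v(b) = C1 + b*k*log(-b) - b*k


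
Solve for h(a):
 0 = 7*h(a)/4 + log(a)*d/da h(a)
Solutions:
 h(a) = C1*exp(-7*li(a)/4)


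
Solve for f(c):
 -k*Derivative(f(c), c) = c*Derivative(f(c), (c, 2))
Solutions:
 f(c) = C1 + c^(1 - re(k))*(C2*sin(log(c)*Abs(im(k))) + C3*cos(log(c)*im(k)))


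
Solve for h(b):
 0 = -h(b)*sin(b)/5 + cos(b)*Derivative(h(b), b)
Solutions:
 h(b) = C1/cos(b)^(1/5)


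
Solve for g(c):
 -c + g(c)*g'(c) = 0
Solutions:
 g(c) = -sqrt(C1 + c^2)
 g(c) = sqrt(C1 + c^2)


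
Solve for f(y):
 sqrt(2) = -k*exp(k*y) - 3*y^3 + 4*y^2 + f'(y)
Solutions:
 f(y) = C1 + 3*y^4/4 - 4*y^3/3 + sqrt(2)*y + exp(k*y)


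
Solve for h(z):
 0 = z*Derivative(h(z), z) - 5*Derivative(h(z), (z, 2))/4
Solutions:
 h(z) = C1 + C2*erfi(sqrt(10)*z/5)


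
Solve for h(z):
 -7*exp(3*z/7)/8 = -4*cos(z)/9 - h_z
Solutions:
 h(z) = C1 + 49*exp(3*z/7)/24 - 4*sin(z)/9


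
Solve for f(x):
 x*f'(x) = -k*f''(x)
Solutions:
 f(x) = C1 + C2*sqrt(k)*erf(sqrt(2)*x*sqrt(1/k)/2)


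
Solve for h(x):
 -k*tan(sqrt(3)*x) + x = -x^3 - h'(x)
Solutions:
 h(x) = C1 - sqrt(3)*k*log(cos(sqrt(3)*x))/3 - x^4/4 - x^2/2


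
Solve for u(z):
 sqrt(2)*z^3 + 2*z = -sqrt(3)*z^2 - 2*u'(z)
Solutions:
 u(z) = C1 - sqrt(2)*z^4/8 - sqrt(3)*z^3/6 - z^2/2


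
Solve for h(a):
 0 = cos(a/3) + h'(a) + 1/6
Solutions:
 h(a) = C1 - a/6 - 3*sin(a/3)


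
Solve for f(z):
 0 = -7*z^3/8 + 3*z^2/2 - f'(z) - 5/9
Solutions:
 f(z) = C1 - 7*z^4/32 + z^3/2 - 5*z/9


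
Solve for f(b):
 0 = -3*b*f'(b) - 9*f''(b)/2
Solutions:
 f(b) = C1 + C2*erf(sqrt(3)*b/3)


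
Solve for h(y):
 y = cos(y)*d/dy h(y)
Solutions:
 h(y) = C1 + Integral(y/cos(y), y)


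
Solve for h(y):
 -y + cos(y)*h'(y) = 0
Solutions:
 h(y) = C1 + Integral(y/cos(y), y)


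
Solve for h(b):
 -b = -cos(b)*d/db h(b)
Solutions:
 h(b) = C1 + Integral(b/cos(b), b)


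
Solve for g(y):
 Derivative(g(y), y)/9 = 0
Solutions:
 g(y) = C1


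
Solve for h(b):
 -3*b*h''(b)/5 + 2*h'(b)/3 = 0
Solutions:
 h(b) = C1 + C2*b^(19/9)


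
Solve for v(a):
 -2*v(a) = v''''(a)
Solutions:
 v(a) = (C1*sin(2^(3/4)*a/2) + C2*cos(2^(3/4)*a/2))*exp(-2^(3/4)*a/2) + (C3*sin(2^(3/4)*a/2) + C4*cos(2^(3/4)*a/2))*exp(2^(3/4)*a/2)


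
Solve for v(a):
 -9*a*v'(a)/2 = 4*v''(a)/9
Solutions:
 v(a) = C1 + C2*erf(9*a/4)


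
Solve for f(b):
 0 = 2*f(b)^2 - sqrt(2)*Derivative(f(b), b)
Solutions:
 f(b) = -1/(C1 + sqrt(2)*b)


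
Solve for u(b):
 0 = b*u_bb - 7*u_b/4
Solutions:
 u(b) = C1 + C2*b^(11/4)


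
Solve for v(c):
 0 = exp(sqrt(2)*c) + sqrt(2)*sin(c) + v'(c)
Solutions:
 v(c) = C1 - sqrt(2)*exp(sqrt(2)*c)/2 + sqrt(2)*cos(c)


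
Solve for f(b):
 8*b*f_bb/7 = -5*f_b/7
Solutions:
 f(b) = C1 + C2*b^(3/8)


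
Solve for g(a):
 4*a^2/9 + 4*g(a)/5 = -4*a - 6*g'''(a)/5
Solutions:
 g(a) = C3*exp(-2^(1/3)*3^(2/3)*a/3) - 5*a^2/9 - 5*a + (C1*sin(2^(1/3)*3^(1/6)*a/2) + C2*cos(2^(1/3)*3^(1/6)*a/2))*exp(2^(1/3)*3^(2/3)*a/6)


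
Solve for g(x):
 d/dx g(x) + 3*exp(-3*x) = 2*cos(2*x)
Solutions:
 g(x) = C1 + sin(2*x) + exp(-3*x)


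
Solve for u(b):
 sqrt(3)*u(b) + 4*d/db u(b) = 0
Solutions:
 u(b) = C1*exp(-sqrt(3)*b/4)


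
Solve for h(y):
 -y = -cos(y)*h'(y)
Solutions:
 h(y) = C1 + Integral(y/cos(y), y)


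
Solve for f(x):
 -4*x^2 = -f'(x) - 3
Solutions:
 f(x) = C1 + 4*x^3/3 - 3*x


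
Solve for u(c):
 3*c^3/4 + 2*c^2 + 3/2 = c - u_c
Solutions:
 u(c) = C1 - 3*c^4/16 - 2*c^3/3 + c^2/2 - 3*c/2


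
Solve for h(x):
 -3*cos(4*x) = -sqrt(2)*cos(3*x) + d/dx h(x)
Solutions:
 h(x) = C1 + sqrt(2)*sin(3*x)/3 - 3*sin(4*x)/4


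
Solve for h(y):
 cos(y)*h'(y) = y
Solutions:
 h(y) = C1 + Integral(y/cos(y), y)


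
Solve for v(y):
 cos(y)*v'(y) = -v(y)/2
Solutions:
 v(y) = C1*(sin(y) - 1)^(1/4)/(sin(y) + 1)^(1/4)


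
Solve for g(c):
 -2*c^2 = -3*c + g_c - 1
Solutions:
 g(c) = C1 - 2*c^3/3 + 3*c^2/2 + c


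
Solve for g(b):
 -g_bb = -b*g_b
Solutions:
 g(b) = C1 + C2*erfi(sqrt(2)*b/2)


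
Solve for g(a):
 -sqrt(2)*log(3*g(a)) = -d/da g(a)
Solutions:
 -sqrt(2)*Integral(1/(log(_y) + log(3)), (_y, g(a)))/2 = C1 - a


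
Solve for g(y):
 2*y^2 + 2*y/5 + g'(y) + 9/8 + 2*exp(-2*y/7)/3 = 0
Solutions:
 g(y) = C1 - 2*y^3/3 - y^2/5 - 9*y/8 + 7*exp(-2*y/7)/3


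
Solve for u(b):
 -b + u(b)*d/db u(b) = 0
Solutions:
 u(b) = -sqrt(C1 + b^2)
 u(b) = sqrt(C1 + b^2)


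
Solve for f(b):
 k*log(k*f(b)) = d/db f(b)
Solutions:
 li(k*f(b))/k = C1 + b*k


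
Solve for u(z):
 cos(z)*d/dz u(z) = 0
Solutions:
 u(z) = C1


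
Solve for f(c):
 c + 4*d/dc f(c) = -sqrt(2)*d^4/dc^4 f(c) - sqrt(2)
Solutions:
 f(c) = C1 + C4*exp(-sqrt(2)*c) - c^2/8 - sqrt(2)*c/4 + (C2*sin(sqrt(6)*c/2) + C3*cos(sqrt(6)*c/2))*exp(sqrt(2)*c/2)


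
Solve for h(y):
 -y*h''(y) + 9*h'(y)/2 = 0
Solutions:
 h(y) = C1 + C2*y^(11/2)


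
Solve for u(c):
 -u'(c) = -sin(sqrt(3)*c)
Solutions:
 u(c) = C1 - sqrt(3)*cos(sqrt(3)*c)/3


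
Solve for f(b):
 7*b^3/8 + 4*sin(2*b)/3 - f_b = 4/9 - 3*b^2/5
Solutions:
 f(b) = C1 + 7*b^4/32 + b^3/5 - 4*b/9 - 2*cos(2*b)/3


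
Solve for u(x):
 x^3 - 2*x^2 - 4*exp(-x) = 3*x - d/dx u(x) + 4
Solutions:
 u(x) = C1 - x^4/4 + 2*x^3/3 + 3*x^2/2 + 4*x - 4*exp(-x)


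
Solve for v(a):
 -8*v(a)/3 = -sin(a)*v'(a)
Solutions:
 v(a) = C1*(cos(a) - 1)^(4/3)/(cos(a) + 1)^(4/3)


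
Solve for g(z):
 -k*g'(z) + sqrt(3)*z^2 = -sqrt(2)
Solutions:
 g(z) = C1 + sqrt(3)*z^3/(3*k) + sqrt(2)*z/k


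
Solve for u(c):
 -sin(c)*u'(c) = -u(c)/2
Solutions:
 u(c) = C1*(cos(c) - 1)^(1/4)/(cos(c) + 1)^(1/4)


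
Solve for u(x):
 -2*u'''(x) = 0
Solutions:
 u(x) = C1 + C2*x + C3*x^2


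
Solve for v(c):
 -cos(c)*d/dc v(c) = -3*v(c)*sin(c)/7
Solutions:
 v(c) = C1/cos(c)^(3/7)


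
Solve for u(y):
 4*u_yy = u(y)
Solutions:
 u(y) = C1*exp(-y/2) + C2*exp(y/2)


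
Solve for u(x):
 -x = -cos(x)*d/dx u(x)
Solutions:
 u(x) = C1 + Integral(x/cos(x), x)


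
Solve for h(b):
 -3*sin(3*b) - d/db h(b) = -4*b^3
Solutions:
 h(b) = C1 + b^4 + cos(3*b)


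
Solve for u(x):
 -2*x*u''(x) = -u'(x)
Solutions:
 u(x) = C1 + C2*x^(3/2)


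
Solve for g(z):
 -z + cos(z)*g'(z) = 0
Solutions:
 g(z) = C1 + Integral(z/cos(z), z)


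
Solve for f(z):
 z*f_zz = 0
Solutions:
 f(z) = C1 + C2*z


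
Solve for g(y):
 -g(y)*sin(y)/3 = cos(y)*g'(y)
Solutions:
 g(y) = C1*cos(y)^(1/3)


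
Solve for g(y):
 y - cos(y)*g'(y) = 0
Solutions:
 g(y) = C1 + Integral(y/cos(y), y)


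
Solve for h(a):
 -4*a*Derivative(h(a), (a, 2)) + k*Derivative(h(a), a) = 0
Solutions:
 h(a) = C1 + a^(re(k)/4 + 1)*(C2*sin(log(a)*Abs(im(k))/4) + C3*cos(log(a)*im(k)/4))


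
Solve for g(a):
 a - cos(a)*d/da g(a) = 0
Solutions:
 g(a) = C1 + Integral(a/cos(a), a)


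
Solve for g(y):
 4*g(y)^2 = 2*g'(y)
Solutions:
 g(y) = -1/(C1 + 2*y)


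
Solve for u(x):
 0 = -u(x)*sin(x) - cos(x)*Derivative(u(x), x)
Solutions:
 u(x) = C1*cos(x)


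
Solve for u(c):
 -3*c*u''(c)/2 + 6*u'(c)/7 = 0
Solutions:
 u(c) = C1 + C2*c^(11/7)


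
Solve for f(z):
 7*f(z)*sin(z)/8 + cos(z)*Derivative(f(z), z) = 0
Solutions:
 f(z) = C1*cos(z)^(7/8)


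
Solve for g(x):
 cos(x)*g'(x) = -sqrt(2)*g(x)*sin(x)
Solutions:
 g(x) = C1*cos(x)^(sqrt(2))


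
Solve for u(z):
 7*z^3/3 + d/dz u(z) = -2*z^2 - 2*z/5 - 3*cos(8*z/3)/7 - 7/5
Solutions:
 u(z) = C1 - 7*z^4/12 - 2*z^3/3 - z^2/5 - 7*z/5 - 9*sin(8*z/3)/56


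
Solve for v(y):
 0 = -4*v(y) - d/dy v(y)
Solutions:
 v(y) = C1*exp(-4*y)


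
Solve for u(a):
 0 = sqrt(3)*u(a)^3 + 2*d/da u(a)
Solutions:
 u(a) = -sqrt(-1/(C1 - sqrt(3)*a))
 u(a) = sqrt(-1/(C1 - sqrt(3)*a))


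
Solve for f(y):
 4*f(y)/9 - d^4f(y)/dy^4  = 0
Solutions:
 f(y) = C1*exp(-sqrt(6)*y/3) + C2*exp(sqrt(6)*y/3) + C3*sin(sqrt(6)*y/3) + C4*cos(sqrt(6)*y/3)


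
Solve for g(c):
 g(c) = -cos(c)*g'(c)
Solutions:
 g(c) = C1*sqrt(sin(c) - 1)/sqrt(sin(c) + 1)


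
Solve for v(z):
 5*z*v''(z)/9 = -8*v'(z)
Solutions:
 v(z) = C1 + C2/z^(67/5)


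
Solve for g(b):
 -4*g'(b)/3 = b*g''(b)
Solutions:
 g(b) = C1 + C2/b^(1/3)


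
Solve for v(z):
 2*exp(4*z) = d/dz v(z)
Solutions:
 v(z) = C1 + exp(4*z)/2


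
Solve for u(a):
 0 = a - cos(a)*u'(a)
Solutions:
 u(a) = C1 + Integral(a/cos(a), a)


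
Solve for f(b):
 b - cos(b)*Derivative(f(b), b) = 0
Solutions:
 f(b) = C1 + Integral(b/cos(b), b)


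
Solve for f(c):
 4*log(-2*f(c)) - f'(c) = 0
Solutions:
 -Integral(1/(log(-_y) + log(2)), (_y, f(c)))/4 = C1 - c


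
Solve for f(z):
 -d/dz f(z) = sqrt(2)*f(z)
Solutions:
 f(z) = C1*exp(-sqrt(2)*z)


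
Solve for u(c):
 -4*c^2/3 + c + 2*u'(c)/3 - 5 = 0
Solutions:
 u(c) = C1 + 2*c^3/3 - 3*c^2/4 + 15*c/2


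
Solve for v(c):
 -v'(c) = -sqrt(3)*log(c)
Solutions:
 v(c) = C1 + sqrt(3)*c*log(c) - sqrt(3)*c


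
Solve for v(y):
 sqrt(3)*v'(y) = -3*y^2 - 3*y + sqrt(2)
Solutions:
 v(y) = C1 - sqrt(3)*y^3/3 - sqrt(3)*y^2/2 + sqrt(6)*y/3


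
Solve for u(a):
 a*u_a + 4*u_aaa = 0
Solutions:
 u(a) = C1 + Integral(C2*airyai(-2^(1/3)*a/2) + C3*airybi(-2^(1/3)*a/2), a)


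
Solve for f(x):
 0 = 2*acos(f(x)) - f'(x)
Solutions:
 Integral(1/acos(_y), (_y, f(x))) = C1 + 2*x


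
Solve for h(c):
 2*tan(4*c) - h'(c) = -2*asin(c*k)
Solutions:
 h(c) = C1 + 2*Piecewise((c*asin(c*k) + sqrt(-c^2*k^2 + 1)/k, Ne(k, 0)), (0, True)) - log(cos(4*c))/2


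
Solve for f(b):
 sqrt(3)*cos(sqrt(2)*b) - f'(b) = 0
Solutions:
 f(b) = C1 + sqrt(6)*sin(sqrt(2)*b)/2


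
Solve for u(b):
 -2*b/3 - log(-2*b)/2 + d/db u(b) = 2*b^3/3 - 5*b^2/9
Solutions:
 u(b) = C1 + b^4/6 - 5*b^3/27 + b^2/3 + b*log(-b)/2 + b*(-1 + log(2))/2


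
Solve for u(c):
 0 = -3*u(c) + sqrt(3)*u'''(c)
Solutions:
 u(c) = C3*exp(3^(1/6)*c) + (C1*sin(3^(2/3)*c/2) + C2*cos(3^(2/3)*c/2))*exp(-3^(1/6)*c/2)


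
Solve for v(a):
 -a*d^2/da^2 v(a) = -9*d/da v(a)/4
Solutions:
 v(a) = C1 + C2*a^(13/4)


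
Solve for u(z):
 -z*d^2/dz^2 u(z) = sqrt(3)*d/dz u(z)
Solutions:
 u(z) = C1 + C2*z^(1 - sqrt(3))


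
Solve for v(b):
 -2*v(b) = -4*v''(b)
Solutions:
 v(b) = C1*exp(-sqrt(2)*b/2) + C2*exp(sqrt(2)*b/2)


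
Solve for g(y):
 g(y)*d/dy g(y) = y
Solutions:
 g(y) = -sqrt(C1 + y^2)
 g(y) = sqrt(C1 + y^2)


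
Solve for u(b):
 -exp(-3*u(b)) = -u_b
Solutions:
 u(b) = log(C1 + 3*b)/3
 u(b) = log((-3^(1/3) - 3^(5/6)*I)*(C1 + b)^(1/3)/2)
 u(b) = log((-3^(1/3) + 3^(5/6)*I)*(C1 + b)^(1/3)/2)


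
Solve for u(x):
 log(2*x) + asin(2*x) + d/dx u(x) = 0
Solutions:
 u(x) = C1 - x*log(x) - x*asin(2*x) - x*log(2) + x - sqrt(1 - 4*x^2)/2


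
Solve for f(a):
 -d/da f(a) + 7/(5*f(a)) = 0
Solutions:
 f(a) = -sqrt(C1 + 70*a)/5
 f(a) = sqrt(C1 + 70*a)/5


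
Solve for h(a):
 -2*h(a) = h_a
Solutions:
 h(a) = C1*exp(-2*a)


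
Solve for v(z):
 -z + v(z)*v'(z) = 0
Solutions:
 v(z) = -sqrt(C1 + z^2)
 v(z) = sqrt(C1 + z^2)


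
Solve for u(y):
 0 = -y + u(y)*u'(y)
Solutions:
 u(y) = -sqrt(C1 + y^2)
 u(y) = sqrt(C1 + y^2)


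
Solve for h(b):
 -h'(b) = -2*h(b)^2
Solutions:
 h(b) = -1/(C1 + 2*b)


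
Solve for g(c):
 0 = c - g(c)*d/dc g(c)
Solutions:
 g(c) = -sqrt(C1 + c^2)
 g(c) = sqrt(C1 + c^2)


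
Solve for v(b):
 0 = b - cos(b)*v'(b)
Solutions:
 v(b) = C1 + Integral(b/cos(b), b)


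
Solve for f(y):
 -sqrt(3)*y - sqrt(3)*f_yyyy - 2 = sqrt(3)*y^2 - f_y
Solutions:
 f(y) = C1 + C4*exp(3^(5/6)*y/3) + sqrt(3)*y^3/3 + sqrt(3)*y^2/2 + 2*y + (C2*sin(3^(1/3)*y/2) + C3*cos(3^(1/3)*y/2))*exp(-3^(5/6)*y/6)


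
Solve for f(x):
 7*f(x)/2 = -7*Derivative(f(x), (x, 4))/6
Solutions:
 f(x) = (C1*sin(sqrt(2)*3^(1/4)*x/2) + C2*cos(sqrt(2)*3^(1/4)*x/2))*exp(-sqrt(2)*3^(1/4)*x/2) + (C3*sin(sqrt(2)*3^(1/4)*x/2) + C4*cos(sqrt(2)*3^(1/4)*x/2))*exp(sqrt(2)*3^(1/4)*x/2)


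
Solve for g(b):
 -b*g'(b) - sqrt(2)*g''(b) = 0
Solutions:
 g(b) = C1 + C2*erf(2^(1/4)*b/2)


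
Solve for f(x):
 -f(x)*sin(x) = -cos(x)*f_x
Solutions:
 f(x) = C1/cos(x)


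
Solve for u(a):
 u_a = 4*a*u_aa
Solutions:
 u(a) = C1 + C2*a^(5/4)


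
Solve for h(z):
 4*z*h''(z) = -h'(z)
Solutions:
 h(z) = C1 + C2*z^(3/4)


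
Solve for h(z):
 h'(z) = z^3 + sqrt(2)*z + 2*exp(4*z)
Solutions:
 h(z) = C1 + z^4/4 + sqrt(2)*z^2/2 + exp(4*z)/2


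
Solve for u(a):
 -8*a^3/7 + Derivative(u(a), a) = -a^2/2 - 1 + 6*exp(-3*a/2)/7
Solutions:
 u(a) = C1 + 2*a^4/7 - a^3/6 - a - 4*exp(-3*a/2)/7


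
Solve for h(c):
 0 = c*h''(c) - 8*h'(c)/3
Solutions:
 h(c) = C1 + C2*c^(11/3)


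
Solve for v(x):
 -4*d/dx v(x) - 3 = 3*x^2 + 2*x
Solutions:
 v(x) = C1 - x^3/4 - x^2/4 - 3*x/4


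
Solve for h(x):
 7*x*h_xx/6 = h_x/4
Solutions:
 h(x) = C1 + C2*x^(17/14)


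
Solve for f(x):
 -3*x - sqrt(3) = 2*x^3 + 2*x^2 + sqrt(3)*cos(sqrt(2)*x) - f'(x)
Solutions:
 f(x) = C1 + x^4/2 + 2*x^3/3 + 3*x^2/2 + sqrt(3)*x + sqrt(6)*sin(sqrt(2)*x)/2


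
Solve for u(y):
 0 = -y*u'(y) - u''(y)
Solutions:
 u(y) = C1 + C2*erf(sqrt(2)*y/2)


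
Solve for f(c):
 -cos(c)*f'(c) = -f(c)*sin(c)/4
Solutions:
 f(c) = C1/cos(c)^(1/4)


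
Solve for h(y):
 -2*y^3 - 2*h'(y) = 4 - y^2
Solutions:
 h(y) = C1 - y^4/4 + y^3/6 - 2*y


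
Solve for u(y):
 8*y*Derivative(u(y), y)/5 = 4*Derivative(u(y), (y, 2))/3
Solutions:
 u(y) = C1 + C2*erfi(sqrt(15)*y/5)


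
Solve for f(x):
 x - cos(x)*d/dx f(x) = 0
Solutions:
 f(x) = C1 + Integral(x/cos(x), x)


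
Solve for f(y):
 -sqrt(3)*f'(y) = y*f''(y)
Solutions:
 f(y) = C1 + C2*y^(1 - sqrt(3))


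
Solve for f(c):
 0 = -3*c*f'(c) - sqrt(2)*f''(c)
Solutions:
 f(c) = C1 + C2*erf(2^(1/4)*sqrt(3)*c/2)


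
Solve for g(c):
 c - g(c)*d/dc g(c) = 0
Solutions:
 g(c) = -sqrt(C1 + c^2)
 g(c) = sqrt(C1 + c^2)


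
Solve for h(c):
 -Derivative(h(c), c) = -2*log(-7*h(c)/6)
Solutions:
 -Integral(1/(log(-_y) - log(6) + log(7)), (_y, h(c)))/2 = C1 - c


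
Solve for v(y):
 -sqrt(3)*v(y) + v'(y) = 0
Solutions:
 v(y) = C1*exp(sqrt(3)*y)


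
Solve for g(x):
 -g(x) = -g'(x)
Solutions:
 g(x) = C1*exp(x)


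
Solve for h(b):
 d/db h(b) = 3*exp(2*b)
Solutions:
 h(b) = C1 + 3*exp(2*b)/2


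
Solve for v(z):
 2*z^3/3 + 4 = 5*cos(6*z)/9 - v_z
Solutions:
 v(z) = C1 - z^4/6 - 4*z + 5*sin(6*z)/54


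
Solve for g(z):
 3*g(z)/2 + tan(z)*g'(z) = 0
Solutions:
 g(z) = C1/sin(z)^(3/2)


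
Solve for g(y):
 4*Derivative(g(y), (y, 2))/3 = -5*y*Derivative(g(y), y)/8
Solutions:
 g(y) = C1 + C2*erf(sqrt(15)*y/8)


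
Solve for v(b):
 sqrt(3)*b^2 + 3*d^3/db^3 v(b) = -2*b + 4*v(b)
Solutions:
 v(b) = C3*exp(6^(2/3)*b/3) + sqrt(3)*b^2/4 + b/2 + (C1*sin(2^(2/3)*3^(1/6)*b/2) + C2*cos(2^(2/3)*3^(1/6)*b/2))*exp(-6^(2/3)*b/6)


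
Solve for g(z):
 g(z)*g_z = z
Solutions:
 g(z) = -sqrt(C1 + z^2)
 g(z) = sqrt(C1 + z^2)


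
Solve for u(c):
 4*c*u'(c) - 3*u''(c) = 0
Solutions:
 u(c) = C1 + C2*erfi(sqrt(6)*c/3)


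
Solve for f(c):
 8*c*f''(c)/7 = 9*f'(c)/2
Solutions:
 f(c) = C1 + C2*c^(79/16)


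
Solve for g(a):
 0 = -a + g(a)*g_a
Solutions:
 g(a) = -sqrt(C1 + a^2)
 g(a) = sqrt(C1 + a^2)


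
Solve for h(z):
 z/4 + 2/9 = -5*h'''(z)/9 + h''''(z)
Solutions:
 h(z) = C1 + C2*z + C3*z^2 + C4*exp(5*z/9) - 3*z^4/160 - 121*z^3/600


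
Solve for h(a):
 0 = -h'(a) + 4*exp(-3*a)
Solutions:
 h(a) = C1 - 4*exp(-3*a)/3


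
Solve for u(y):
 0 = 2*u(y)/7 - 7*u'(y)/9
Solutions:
 u(y) = C1*exp(18*y/49)


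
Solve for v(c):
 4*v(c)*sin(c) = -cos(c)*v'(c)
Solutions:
 v(c) = C1*cos(c)^4


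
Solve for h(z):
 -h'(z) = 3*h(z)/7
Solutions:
 h(z) = C1*exp(-3*z/7)


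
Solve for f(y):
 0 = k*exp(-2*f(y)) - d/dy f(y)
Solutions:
 f(y) = log(-sqrt(C1 + 2*k*y))
 f(y) = log(C1 + 2*k*y)/2


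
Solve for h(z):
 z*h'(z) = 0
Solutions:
 h(z) = C1


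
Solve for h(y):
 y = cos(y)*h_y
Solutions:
 h(y) = C1 + Integral(y/cos(y), y)


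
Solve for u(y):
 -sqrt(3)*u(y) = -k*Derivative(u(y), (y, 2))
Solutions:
 u(y) = C1*exp(-3^(1/4)*y*sqrt(1/k)) + C2*exp(3^(1/4)*y*sqrt(1/k))


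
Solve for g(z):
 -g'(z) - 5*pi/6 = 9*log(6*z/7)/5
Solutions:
 g(z) = C1 - 9*z*log(z)/5 - 9*z*log(6)/5 - 5*pi*z/6 + 9*z/5 + 9*z*log(7)/5


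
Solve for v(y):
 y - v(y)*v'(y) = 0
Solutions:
 v(y) = -sqrt(C1 + y^2)
 v(y) = sqrt(C1 + y^2)


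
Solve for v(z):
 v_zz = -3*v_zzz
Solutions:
 v(z) = C1 + C2*z + C3*exp(-z/3)


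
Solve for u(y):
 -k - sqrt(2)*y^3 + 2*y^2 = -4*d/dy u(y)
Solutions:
 u(y) = C1 + k*y/4 + sqrt(2)*y^4/16 - y^3/6


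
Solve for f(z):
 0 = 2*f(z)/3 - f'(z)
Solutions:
 f(z) = C1*exp(2*z/3)


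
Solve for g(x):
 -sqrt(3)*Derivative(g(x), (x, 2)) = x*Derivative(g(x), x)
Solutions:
 g(x) = C1 + C2*erf(sqrt(2)*3^(3/4)*x/6)


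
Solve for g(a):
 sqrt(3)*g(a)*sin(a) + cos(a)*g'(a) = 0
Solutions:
 g(a) = C1*cos(a)^(sqrt(3))


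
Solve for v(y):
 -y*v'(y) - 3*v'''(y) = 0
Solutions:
 v(y) = C1 + Integral(C2*airyai(-3^(2/3)*y/3) + C3*airybi(-3^(2/3)*y/3), y)


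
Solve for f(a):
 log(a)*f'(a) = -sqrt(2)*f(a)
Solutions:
 f(a) = C1*exp(-sqrt(2)*li(a))


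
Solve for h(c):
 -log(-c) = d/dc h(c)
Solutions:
 h(c) = C1 - c*log(-c) + c


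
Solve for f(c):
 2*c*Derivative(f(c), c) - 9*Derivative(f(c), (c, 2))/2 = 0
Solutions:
 f(c) = C1 + C2*erfi(sqrt(2)*c/3)


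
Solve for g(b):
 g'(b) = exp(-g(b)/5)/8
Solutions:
 g(b) = 5*log(C1 + b/40)


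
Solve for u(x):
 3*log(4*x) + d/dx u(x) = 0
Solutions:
 u(x) = C1 - 3*x*log(x) - x*log(64) + 3*x


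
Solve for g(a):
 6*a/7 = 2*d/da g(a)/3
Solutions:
 g(a) = C1 + 9*a^2/14


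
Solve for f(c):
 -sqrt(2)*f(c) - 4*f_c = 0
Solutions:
 f(c) = C1*exp(-sqrt(2)*c/4)


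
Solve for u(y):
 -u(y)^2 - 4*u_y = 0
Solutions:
 u(y) = 4/(C1 + y)


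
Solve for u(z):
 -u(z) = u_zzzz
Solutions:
 u(z) = (C1*sin(sqrt(2)*z/2) + C2*cos(sqrt(2)*z/2))*exp(-sqrt(2)*z/2) + (C3*sin(sqrt(2)*z/2) + C4*cos(sqrt(2)*z/2))*exp(sqrt(2)*z/2)


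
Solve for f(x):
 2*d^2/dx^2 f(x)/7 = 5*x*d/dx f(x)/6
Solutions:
 f(x) = C1 + C2*erfi(sqrt(210)*x/12)


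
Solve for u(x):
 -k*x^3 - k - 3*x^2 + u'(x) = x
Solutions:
 u(x) = C1 + k*x^4/4 + k*x + x^3 + x^2/2


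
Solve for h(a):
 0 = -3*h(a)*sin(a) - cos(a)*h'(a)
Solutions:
 h(a) = C1*cos(a)^3


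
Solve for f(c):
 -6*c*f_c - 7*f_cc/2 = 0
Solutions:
 f(c) = C1 + C2*erf(sqrt(42)*c/7)


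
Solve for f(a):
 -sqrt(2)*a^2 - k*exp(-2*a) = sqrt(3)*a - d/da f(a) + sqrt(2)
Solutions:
 f(a) = C1 + sqrt(2)*a^3/3 + sqrt(3)*a^2/2 + sqrt(2)*a - k*exp(-2*a)/2


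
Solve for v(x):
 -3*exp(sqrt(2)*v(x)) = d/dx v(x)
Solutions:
 v(x) = sqrt(2)*(2*log(1/(C1 + 3*x)) - log(2))/4


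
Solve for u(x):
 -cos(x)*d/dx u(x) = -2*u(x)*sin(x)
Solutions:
 u(x) = C1/cos(x)^2


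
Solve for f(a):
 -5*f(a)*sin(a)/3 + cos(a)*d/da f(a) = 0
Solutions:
 f(a) = C1/cos(a)^(5/3)


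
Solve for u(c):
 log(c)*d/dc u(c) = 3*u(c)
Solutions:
 u(c) = C1*exp(3*li(c))


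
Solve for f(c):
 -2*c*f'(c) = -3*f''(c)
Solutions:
 f(c) = C1 + C2*erfi(sqrt(3)*c/3)


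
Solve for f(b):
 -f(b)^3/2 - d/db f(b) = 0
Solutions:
 f(b) = -sqrt(-1/(C1 - b))
 f(b) = sqrt(-1/(C1 - b))


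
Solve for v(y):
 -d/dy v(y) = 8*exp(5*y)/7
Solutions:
 v(y) = C1 - 8*exp(5*y)/35


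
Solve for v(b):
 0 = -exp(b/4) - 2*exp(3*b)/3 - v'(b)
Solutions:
 v(b) = C1 - 4*exp(b/4) - 2*exp(3*b)/9


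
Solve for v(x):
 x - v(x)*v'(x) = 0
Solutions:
 v(x) = -sqrt(C1 + x^2)
 v(x) = sqrt(C1 + x^2)


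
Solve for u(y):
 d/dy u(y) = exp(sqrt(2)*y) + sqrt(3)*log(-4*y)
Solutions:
 u(y) = C1 + sqrt(3)*y*log(-y) + sqrt(3)*y*(-1 + 2*log(2)) + sqrt(2)*exp(sqrt(2)*y)/2


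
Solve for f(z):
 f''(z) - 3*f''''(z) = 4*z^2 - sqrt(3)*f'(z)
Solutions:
 f(z) = C1 + C2*exp(-2^(1/3)*3^(1/6)*z*(6/(sqrt(717) + 27)^(1/3) + 2^(1/3)*3^(2/3)*(sqrt(717) + 27)^(1/3))/36)*sin(z*(-12^(1/3)*(sqrt(717) + 27)^(1/3) + 2*18^(1/3)/(sqrt(717) + 27)^(1/3))/12) + C3*exp(-2^(1/3)*3^(1/6)*z*(6/(sqrt(717) + 27)^(1/3) + 2^(1/3)*3^(2/3)*(sqrt(717) + 27)^(1/3))/36)*cos(z*(-12^(1/3)*(sqrt(717) + 27)^(1/3) + 2*18^(1/3)/(sqrt(717) + 27)^(1/3))/12) + C4*exp(2^(1/3)*3^(1/6)*z*(6/(sqrt(717) + 27)^(1/3) + 2^(1/3)*3^(2/3)*(sqrt(717) + 27)^(1/3))/18) + 4*sqrt(3)*z^3/9 - 4*z^2/3 + 8*sqrt(3)*z/9


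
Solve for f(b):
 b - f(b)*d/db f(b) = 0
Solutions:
 f(b) = -sqrt(C1 + b^2)
 f(b) = sqrt(C1 + b^2)


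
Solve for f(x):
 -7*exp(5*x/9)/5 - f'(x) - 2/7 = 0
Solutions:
 f(x) = C1 - 2*x/7 - 63*exp(5*x/9)/25


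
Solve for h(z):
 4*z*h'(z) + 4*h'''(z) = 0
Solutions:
 h(z) = C1 + Integral(C2*airyai(-z) + C3*airybi(-z), z)


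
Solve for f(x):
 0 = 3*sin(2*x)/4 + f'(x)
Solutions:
 f(x) = C1 + 3*cos(2*x)/8


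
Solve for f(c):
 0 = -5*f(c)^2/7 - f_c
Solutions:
 f(c) = 7/(C1 + 5*c)


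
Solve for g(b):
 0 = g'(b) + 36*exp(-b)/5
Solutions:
 g(b) = C1 + 36*exp(-b)/5


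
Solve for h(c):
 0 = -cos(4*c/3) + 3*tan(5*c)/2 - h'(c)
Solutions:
 h(c) = C1 - 3*log(cos(5*c))/10 - 3*sin(4*c/3)/4


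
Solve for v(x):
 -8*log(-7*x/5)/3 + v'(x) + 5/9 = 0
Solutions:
 v(x) = C1 + 8*x*log(-x)/3 + x*(-24*log(5) - 29 + 24*log(7))/9


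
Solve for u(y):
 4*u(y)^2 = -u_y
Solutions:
 u(y) = 1/(C1 + 4*y)


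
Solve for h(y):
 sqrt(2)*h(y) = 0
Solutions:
 h(y) = 0


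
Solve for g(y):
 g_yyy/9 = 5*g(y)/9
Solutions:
 g(y) = C3*exp(5^(1/3)*y) + (C1*sin(sqrt(3)*5^(1/3)*y/2) + C2*cos(sqrt(3)*5^(1/3)*y/2))*exp(-5^(1/3)*y/2)


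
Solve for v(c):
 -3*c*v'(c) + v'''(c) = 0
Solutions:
 v(c) = C1 + Integral(C2*airyai(3^(1/3)*c) + C3*airybi(3^(1/3)*c), c)


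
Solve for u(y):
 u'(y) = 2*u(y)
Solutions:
 u(y) = C1*exp(2*y)


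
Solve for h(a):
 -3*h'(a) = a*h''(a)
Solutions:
 h(a) = C1 + C2/a^2


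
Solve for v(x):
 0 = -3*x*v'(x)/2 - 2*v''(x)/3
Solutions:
 v(x) = C1 + C2*erf(3*sqrt(2)*x/4)


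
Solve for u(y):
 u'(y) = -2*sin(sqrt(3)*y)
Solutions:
 u(y) = C1 + 2*sqrt(3)*cos(sqrt(3)*y)/3


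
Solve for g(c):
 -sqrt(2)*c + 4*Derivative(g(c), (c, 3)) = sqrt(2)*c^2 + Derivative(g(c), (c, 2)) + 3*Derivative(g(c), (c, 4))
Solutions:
 g(c) = C1 + C2*c + C3*exp(c/3) + C4*exp(c) - sqrt(2)*c^4/12 - 3*sqrt(2)*c^3/2 - 15*sqrt(2)*c^2


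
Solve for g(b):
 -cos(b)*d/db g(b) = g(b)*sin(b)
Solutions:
 g(b) = C1*cos(b)


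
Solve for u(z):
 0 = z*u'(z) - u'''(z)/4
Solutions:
 u(z) = C1 + Integral(C2*airyai(2^(2/3)*z) + C3*airybi(2^(2/3)*z), z)


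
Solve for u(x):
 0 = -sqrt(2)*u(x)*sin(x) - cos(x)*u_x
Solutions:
 u(x) = C1*cos(x)^(sqrt(2))


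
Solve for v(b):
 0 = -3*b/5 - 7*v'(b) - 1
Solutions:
 v(b) = C1 - 3*b^2/70 - b/7


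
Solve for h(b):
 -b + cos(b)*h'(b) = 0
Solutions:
 h(b) = C1 + Integral(b/cos(b), b)


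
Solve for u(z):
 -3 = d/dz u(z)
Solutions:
 u(z) = C1 - 3*z


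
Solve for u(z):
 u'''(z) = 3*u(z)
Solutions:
 u(z) = C3*exp(3^(1/3)*z) + (C1*sin(3^(5/6)*z/2) + C2*cos(3^(5/6)*z/2))*exp(-3^(1/3)*z/2)


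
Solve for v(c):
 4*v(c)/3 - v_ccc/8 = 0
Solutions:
 v(c) = C3*exp(2*6^(2/3)*c/3) + (C1*sin(2^(2/3)*3^(1/6)*c) + C2*cos(2^(2/3)*3^(1/6)*c))*exp(-6^(2/3)*c/3)


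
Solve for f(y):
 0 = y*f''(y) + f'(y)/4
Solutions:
 f(y) = C1 + C2*y^(3/4)


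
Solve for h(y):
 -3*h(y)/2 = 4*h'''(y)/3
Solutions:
 h(y) = C3*exp(-3^(2/3)*y/2) + (C1*sin(3*3^(1/6)*y/4) + C2*cos(3*3^(1/6)*y/4))*exp(3^(2/3)*y/4)


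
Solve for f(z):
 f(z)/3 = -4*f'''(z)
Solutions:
 f(z) = C3*exp(z*(-18^(1/3) + 3*2^(1/3)*3^(2/3))/24)*sin(2^(1/3)*3^(1/6)*z/4) + C4*exp(z*(-18^(1/3) + 3*2^(1/3)*3^(2/3))/24)*cos(2^(1/3)*3^(1/6)*z/4) + C5*exp(-z*(18^(1/3) + 3*2^(1/3)*3^(2/3))/24) + (C1*sin(2^(1/3)*3^(1/6)*z/4) + C2*cos(2^(1/3)*3^(1/6)*z/4))*exp(18^(1/3)*z/12)


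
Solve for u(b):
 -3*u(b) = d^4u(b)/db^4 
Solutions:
 u(b) = (C1*sin(sqrt(2)*3^(1/4)*b/2) + C2*cos(sqrt(2)*3^(1/4)*b/2))*exp(-sqrt(2)*3^(1/4)*b/2) + (C3*sin(sqrt(2)*3^(1/4)*b/2) + C4*cos(sqrt(2)*3^(1/4)*b/2))*exp(sqrt(2)*3^(1/4)*b/2)


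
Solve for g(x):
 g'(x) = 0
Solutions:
 g(x) = C1


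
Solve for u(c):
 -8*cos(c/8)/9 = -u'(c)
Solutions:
 u(c) = C1 + 64*sin(c/8)/9


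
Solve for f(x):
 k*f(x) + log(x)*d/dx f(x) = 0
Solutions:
 f(x) = C1*exp(-k*li(x))


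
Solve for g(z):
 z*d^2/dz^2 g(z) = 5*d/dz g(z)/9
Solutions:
 g(z) = C1 + C2*z^(14/9)


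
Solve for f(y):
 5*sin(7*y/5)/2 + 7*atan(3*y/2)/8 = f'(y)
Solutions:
 f(y) = C1 + 7*y*atan(3*y/2)/8 - 7*log(9*y^2 + 4)/24 - 25*cos(7*y/5)/14


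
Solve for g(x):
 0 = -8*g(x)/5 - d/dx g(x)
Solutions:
 g(x) = C1*exp(-8*x/5)


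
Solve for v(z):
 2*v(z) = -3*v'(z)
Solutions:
 v(z) = C1*exp(-2*z/3)


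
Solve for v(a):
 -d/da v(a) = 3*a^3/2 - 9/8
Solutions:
 v(a) = C1 - 3*a^4/8 + 9*a/8


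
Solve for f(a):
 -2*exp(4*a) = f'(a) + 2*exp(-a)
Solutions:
 f(a) = C1 - exp(4*a)/2 + 2*exp(-a)


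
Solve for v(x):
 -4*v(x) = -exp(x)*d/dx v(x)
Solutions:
 v(x) = C1*exp(-4*exp(-x))


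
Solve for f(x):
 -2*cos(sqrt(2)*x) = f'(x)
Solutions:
 f(x) = C1 - sqrt(2)*sin(sqrt(2)*x)


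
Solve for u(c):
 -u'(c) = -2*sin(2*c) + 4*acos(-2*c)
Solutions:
 u(c) = C1 - 4*c*acos(-2*c) - 2*sqrt(1 - 4*c^2) - cos(2*c)


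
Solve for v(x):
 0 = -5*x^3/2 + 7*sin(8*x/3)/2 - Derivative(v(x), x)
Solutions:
 v(x) = C1 - 5*x^4/8 - 21*cos(8*x/3)/16


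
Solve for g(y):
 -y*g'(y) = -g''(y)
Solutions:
 g(y) = C1 + C2*erfi(sqrt(2)*y/2)


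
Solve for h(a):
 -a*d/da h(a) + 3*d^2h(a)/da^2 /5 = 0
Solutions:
 h(a) = C1 + C2*erfi(sqrt(30)*a/6)


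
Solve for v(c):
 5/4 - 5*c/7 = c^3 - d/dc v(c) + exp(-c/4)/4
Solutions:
 v(c) = C1 + c^4/4 + 5*c^2/14 - 5*c/4 - 1/exp(c)^(1/4)


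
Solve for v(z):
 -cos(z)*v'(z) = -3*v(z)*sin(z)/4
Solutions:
 v(z) = C1/cos(z)^(3/4)


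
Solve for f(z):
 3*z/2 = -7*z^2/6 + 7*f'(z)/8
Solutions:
 f(z) = C1 + 4*z^3/9 + 6*z^2/7


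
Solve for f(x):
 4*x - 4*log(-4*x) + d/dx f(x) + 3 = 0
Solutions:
 f(x) = C1 - 2*x^2 + 4*x*log(-x) + x*(-7 + 8*log(2))


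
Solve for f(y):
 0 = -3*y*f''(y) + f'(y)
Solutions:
 f(y) = C1 + C2*y^(4/3)


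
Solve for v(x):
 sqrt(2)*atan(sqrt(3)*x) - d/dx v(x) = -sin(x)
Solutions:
 v(x) = C1 + sqrt(2)*(x*atan(sqrt(3)*x) - sqrt(3)*log(3*x^2 + 1)/6) - cos(x)


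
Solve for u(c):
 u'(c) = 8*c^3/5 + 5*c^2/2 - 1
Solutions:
 u(c) = C1 + 2*c^4/5 + 5*c^3/6 - c


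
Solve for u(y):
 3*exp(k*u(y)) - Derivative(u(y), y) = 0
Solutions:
 u(y) = Piecewise((log(-1/(C1*k + 3*k*y))/k, Ne(k, 0)), (nan, True))
 u(y) = Piecewise((C1 + 3*y, Eq(k, 0)), (nan, True))


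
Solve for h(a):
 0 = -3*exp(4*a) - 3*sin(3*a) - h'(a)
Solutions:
 h(a) = C1 - 3*exp(4*a)/4 + cos(3*a)


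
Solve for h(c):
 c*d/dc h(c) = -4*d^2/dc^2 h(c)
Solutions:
 h(c) = C1 + C2*erf(sqrt(2)*c/4)


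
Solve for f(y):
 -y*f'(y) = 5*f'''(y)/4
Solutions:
 f(y) = C1 + Integral(C2*airyai(-10^(2/3)*y/5) + C3*airybi(-10^(2/3)*y/5), y)


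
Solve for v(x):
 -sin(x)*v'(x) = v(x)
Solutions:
 v(x) = C1*sqrt(cos(x) + 1)/sqrt(cos(x) - 1)


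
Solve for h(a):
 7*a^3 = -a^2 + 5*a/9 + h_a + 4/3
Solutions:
 h(a) = C1 + 7*a^4/4 + a^3/3 - 5*a^2/18 - 4*a/3


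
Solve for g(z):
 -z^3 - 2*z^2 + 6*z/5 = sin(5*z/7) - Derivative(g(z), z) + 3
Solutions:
 g(z) = C1 + z^4/4 + 2*z^3/3 - 3*z^2/5 + 3*z - 7*cos(5*z/7)/5


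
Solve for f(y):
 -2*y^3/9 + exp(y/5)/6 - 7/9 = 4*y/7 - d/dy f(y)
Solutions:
 f(y) = C1 + y^4/18 + 2*y^2/7 + 7*y/9 - 5*exp(y/5)/6


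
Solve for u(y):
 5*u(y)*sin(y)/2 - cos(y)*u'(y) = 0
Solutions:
 u(y) = C1/cos(y)^(5/2)


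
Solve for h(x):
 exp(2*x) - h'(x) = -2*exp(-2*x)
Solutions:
 h(x) = C1 + exp(2*x)/2 - exp(-2*x)


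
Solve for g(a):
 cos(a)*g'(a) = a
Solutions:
 g(a) = C1 + Integral(a/cos(a), a)


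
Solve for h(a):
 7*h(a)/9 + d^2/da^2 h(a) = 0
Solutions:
 h(a) = C1*sin(sqrt(7)*a/3) + C2*cos(sqrt(7)*a/3)


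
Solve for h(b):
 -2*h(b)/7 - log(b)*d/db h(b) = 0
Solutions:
 h(b) = C1*exp(-2*li(b)/7)


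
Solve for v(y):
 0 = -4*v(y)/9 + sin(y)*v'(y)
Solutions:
 v(y) = C1*(cos(y) - 1)^(2/9)/(cos(y) + 1)^(2/9)


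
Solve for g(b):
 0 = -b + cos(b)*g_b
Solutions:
 g(b) = C1 + Integral(b/cos(b), b)


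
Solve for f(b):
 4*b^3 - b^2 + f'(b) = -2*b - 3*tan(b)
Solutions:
 f(b) = C1 - b^4 + b^3/3 - b^2 + 3*log(cos(b))


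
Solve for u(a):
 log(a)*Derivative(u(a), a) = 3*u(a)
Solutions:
 u(a) = C1*exp(3*li(a))


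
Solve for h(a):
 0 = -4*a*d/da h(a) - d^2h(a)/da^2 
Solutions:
 h(a) = C1 + C2*erf(sqrt(2)*a)


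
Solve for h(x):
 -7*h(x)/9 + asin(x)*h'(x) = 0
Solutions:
 h(x) = C1*exp(7*Integral(1/asin(x), x)/9)


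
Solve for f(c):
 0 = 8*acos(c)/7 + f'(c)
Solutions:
 f(c) = C1 - 8*c*acos(c)/7 + 8*sqrt(1 - c^2)/7


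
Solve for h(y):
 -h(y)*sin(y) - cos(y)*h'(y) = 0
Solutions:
 h(y) = C1*cos(y)


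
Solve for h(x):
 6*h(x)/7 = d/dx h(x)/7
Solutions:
 h(x) = C1*exp(6*x)


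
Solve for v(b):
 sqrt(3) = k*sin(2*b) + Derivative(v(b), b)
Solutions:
 v(b) = C1 + sqrt(3)*b + k*cos(2*b)/2


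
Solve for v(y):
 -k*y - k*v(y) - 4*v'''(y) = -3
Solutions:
 v(y) = C1*exp(2^(1/3)*y*(-k)^(1/3)/2) + C2*exp(2^(1/3)*y*(-k)^(1/3)*(-1 + sqrt(3)*I)/4) + C3*exp(-2^(1/3)*y*(-k)^(1/3)*(1 + sqrt(3)*I)/4) - y + 3/k


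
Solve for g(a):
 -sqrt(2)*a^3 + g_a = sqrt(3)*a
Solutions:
 g(a) = C1 + sqrt(2)*a^4/4 + sqrt(3)*a^2/2


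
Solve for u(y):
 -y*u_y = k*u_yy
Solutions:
 u(y) = C1 + C2*sqrt(k)*erf(sqrt(2)*y*sqrt(1/k)/2)


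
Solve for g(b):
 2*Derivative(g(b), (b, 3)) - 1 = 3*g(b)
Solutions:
 g(b) = C3*exp(2^(2/3)*3^(1/3)*b/2) + (C1*sin(2^(2/3)*3^(5/6)*b/4) + C2*cos(2^(2/3)*3^(5/6)*b/4))*exp(-2^(2/3)*3^(1/3)*b/4) - 1/3


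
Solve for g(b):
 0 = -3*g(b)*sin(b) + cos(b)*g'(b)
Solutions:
 g(b) = C1/cos(b)^3


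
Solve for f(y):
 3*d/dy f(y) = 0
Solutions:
 f(y) = C1


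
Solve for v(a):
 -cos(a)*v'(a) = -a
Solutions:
 v(a) = C1 + Integral(a/cos(a), a)


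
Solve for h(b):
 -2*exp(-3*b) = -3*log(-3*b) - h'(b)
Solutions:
 h(b) = C1 - 3*b*log(-b) + 3*b*(1 - log(3)) - 2*exp(-3*b)/3


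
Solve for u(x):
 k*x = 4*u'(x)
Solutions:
 u(x) = C1 + k*x^2/8


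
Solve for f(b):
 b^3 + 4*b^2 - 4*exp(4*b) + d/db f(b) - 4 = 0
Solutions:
 f(b) = C1 - b^4/4 - 4*b^3/3 + 4*b + exp(4*b)


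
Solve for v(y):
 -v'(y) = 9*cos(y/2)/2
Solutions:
 v(y) = C1 - 9*sin(y/2)


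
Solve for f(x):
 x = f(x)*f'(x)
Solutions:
 f(x) = -sqrt(C1 + x^2)
 f(x) = sqrt(C1 + x^2)


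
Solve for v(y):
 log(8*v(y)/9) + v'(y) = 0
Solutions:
 Integral(1/(log(_y) - 2*log(3) + 3*log(2)), (_y, v(y))) = C1 - y


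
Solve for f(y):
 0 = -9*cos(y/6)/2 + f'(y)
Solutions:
 f(y) = C1 + 27*sin(y/6)


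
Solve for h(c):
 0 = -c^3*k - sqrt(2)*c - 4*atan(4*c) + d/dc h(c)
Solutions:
 h(c) = C1 + c^4*k/4 + sqrt(2)*c^2/2 + 4*c*atan(4*c) - log(16*c^2 + 1)/2


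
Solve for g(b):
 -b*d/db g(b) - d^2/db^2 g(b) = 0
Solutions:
 g(b) = C1 + C2*erf(sqrt(2)*b/2)


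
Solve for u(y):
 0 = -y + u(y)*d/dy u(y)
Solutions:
 u(y) = -sqrt(C1 + y^2)
 u(y) = sqrt(C1 + y^2)


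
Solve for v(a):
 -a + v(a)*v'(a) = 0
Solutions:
 v(a) = -sqrt(C1 + a^2)
 v(a) = sqrt(C1 + a^2)


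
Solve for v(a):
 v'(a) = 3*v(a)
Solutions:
 v(a) = C1*exp(3*a)


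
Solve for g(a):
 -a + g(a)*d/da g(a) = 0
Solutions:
 g(a) = -sqrt(C1 + a^2)
 g(a) = sqrt(C1 + a^2)


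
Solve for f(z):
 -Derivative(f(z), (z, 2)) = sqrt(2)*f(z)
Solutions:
 f(z) = C1*sin(2^(1/4)*z) + C2*cos(2^(1/4)*z)


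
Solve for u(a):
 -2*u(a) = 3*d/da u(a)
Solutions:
 u(a) = C1*exp(-2*a/3)


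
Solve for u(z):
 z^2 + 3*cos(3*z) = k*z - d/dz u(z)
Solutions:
 u(z) = C1 + k*z^2/2 - z^3/3 - sin(3*z)


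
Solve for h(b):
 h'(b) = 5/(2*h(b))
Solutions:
 h(b) = -sqrt(C1 + 5*b)
 h(b) = sqrt(C1 + 5*b)


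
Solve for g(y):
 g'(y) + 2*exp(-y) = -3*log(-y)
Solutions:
 g(y) = C1 - 3*y*log(-y) + 3*y + 2*exp(-y)


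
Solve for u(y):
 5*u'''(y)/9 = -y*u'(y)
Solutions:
 u(y) = C1 + Integral(C2*airyai(-15^(2/3)*y/5) + C3*airybi(-15^(2/3)*y/5), y)


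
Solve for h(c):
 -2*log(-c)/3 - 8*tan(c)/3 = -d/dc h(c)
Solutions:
 h(c) = C1 + 2*c*log(-c)/3 - 2*c/3 - 8*log(cos(c))/3


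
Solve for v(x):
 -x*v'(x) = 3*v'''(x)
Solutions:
 v(x) = C1 + Integral(C2*airyai(-3^(2/3)*x/3) + C3*airybi(-3^(2/3)*x/3), x)


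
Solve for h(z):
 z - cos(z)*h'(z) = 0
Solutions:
 h(z) = C1 + Integral(z/cos(z), z)


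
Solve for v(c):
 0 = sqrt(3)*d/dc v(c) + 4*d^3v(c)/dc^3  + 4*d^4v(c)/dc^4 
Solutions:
 v(c) = C1 + C2*exp(c*(-2 + (1 + 27*sqrt(3)/8 + sqrt(-4 + (8 + 27*sqrt(3))^2/16)/2)^(-1/3) + (1 + 27*sqrt(3)/8 + sqrt(-4 + (8 + 27*sqrt(3))^2/16)/2)^(1/3))/6)*sin(sqrt(3)*c*(-(1 + 27*sqrt(3)/8 + sqrt(-4 + (2 + 27*sqrt(3)/4)^2)/2)^(1/3) + (1 + 27*sqrt(3)/8 + sqrt(-4 + (2 + 27*sqrt(3)/4)^2)/2)^(-1/3))/6) + C3*exp(c*(-2 + (1 + 27*sqrt(3)/8 + sqrt(-4 + (8 + 27*sqrt(3))^2/16)/2)^(-1/3) + (1 + 27*sqrt(3)/8 + sqrt(-4 + (8 + 27*sqrt(3))^2/16)/2)^(1/3))/6)*cos(sqrt(3)*c*(-(1 + 27*sqrt(3)/8 + sqrt(-4 + (2 + 27*sqrt(3)/4)^2)/2)^(1/3) + (1 + 27*sqrt(3)/8 + sqrt(-4 + (2 + 27*sqrt(3)/4)^2)/2)^(-1/3))/6) + C4*exp(-c*((1 + 27*sqrt(3)/8 + sqrt(-4 + (8 + 27*sqrt(3))^2/16)/2)^(-1/3) + 1 + (1 + 27*sqrt(3)/8 + sqrt(-4 + (8 + 27*sqrt(3))^2/16)/2)^(1/3))/3)
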